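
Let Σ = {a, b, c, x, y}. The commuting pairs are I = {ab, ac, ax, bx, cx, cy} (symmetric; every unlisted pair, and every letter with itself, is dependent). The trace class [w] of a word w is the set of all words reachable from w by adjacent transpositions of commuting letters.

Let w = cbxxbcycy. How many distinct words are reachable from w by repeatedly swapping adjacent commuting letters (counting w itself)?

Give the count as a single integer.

piece 0:c — minimal
piece 1:b rests on {0:c}
piece 2:x — minimal
piece 3:x rests on {2:x}
piece 4:b rests on {1:b}
piece 5:c rests on {4:b}
piece 6:y rests on {3:x, 4:b}
piece 7:c rests on {5:c}
piece 8:y rests on {6:y}
minimal pieces: {0:c, 2:x}
ways to finish when only these pieces remain (= sum over removing one remaining piece with nothing left below it):
  1 left: {7}→1  {8}→1
  2 left: {5,7}→1  {6,8}→1  {7,8}→2
  3 left: {3,6,8}→1  {5,7,8}→3  {6,7,8}→3
  4 left: {2,3,6,8}→1  {3,6,7,8}→4  {5,6,7,8}→6
  5 left: {2,3,6,7,8}→5  {3,5,6,7,8}→10  {4,5,6,7,8}→6
  6 left: {1,4,5,6,7,8}→6  {2,3,5,6,7,8}→15  {3,4,5,6,7,8}→16
  7 left: {0,1,4,5,6,7,8}→6  {1,3,4,5,6,7,8}→22  {2,3,4,5,6,7,8}→31
  placing 0:c first → 53 extensions
  placing 2:x first → 28 extensions
total linear extensions = 81

81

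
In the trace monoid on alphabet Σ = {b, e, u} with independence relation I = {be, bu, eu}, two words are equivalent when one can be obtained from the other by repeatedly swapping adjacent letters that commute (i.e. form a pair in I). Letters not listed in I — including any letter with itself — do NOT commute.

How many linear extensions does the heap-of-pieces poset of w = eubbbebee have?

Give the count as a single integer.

630

#0=e has no predecessor
#1=u has no predecessor
#2=b has no predecessor
#3=b depends on [2:b]
#4=b depends on [3:b]
#5=e depends on [0:e]
#6=b depends on [4:b]
#7=e depends on [5:e]
#8=e depends on [7:e]
sources: [0:e, 1:u, 2:b]
N(rest) = Σ N(rest − s) over sources s of rest; N(one piece) = 1:
  size 1 → [1]=1  [6]=1  [8]=1
  size 2 → [1,6]=2  [1,8]=2  [4,6]=1  [6,8]=2  [7,8]=1
  size 3 → [1,4,6]=3  [1,6,8]=6  [1,7,8]=3  [3,4,6]=1  [4,6,8]=3  [5,7,8]=1  [6,7,8]=3
  size 4 → [0,5,7,8]=1  [1,3,4,6]=4  [1,4,6,8]=12  [1,5,7,8]=4  [1,6,7,8]=12  [2,3,4,6]=1  [3,4,6,8]=4  [4,6,7,8]=6  [5,6,7,8]=4
  size 5 → [0,1,5,7,8]=5  [0,5,6,7,8]=5  [1,2,3,4,6]=5  [1,3,4,6,8]=20  [1,4,6,7,8]=30  [1,5,6,7,8]=20  [2,3,4,6,8]=5  [3,4,6,7,8]=10  [4,5,6,7,8]=10
  size 6 → [0,1,5,6,7,8]=30  [0,4,5,6,7,8]=15  [1,2,3,4,6,8]=30  [1,3,4,6,7,8]=60  [1,4,5,6,7,8]=60  [2,3,4,6,7,8]=15  [3,4,5,6,7,8]=20
  size 7 → [0,1,4,5,6,7,8]=105  [0,3,4,5,6,7,8]=35  [1,2,3,4,6,7,8]=105  [1,3,4,5,6,7,8]=140  [2,3,4,5,6,7,8]=35
  first=0(e) contributes 280
  first=1(u) contributes 70
  first=2(b) contributes 280
|[w]| = 630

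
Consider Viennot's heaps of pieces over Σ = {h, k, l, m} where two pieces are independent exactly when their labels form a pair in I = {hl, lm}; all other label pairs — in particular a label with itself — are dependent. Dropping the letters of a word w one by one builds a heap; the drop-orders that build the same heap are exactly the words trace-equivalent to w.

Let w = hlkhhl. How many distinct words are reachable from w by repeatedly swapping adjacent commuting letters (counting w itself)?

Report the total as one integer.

6

#0=h has no predecessor
#1=l has no predecessor
#2=k depends on [0:h, 1:l]
#3=h depends on [2:k]
#4=h depends on [3:h]
#5=l depends on [2:k]
sources: [0:h, 1:l]
N(rest) = Σ N(rest − s) over sources s of rest; N(one piece) = 1:
  size 1 → [4]=1  [5]=1
  size 2 → [3,4]=1  [4,5]=2
  size 3 → [3,4,5]=3
  size 4 → [2,3,4,5]=3
  first=0(h) contributes 3
  first=1(l) contributes 3
|[w]| = 6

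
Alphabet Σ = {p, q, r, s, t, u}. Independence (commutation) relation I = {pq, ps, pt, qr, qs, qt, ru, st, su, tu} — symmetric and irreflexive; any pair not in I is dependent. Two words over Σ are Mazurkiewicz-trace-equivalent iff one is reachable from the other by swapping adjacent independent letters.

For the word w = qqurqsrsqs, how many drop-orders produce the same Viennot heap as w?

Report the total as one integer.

252

piece 0:q — minimal
piece 1:q rests on {0:q}
piece 2:u rests on {1:q}
piece 3:r — minimal
piece 4:q rests on {2:u}
piece 5:s rests on {3:r}
piece 6:r rests on {5:s}
piece 7:s rests on {6:r}
piece 8:q rests on {4:q}
piece 9:s rests on {7:s}
minimal pieces: {0:q, 3:r}
ways to finish when only these pieces remain (= sum over removing one remaining piece with nothing left below it):
  1 left: {8}→1  {9}→1
  2 left: {4,8}→1  {7,9}→1  {8,9}→2
  3 left: {2,4,8}→1  {4,8,9}→3  {6,7,9}→1  {7,8,9}→3
  4 left: {1,2,4,8}→1  {2,4,8,9}→4  {4,7,8,9}→6  {5,6,7,9}→1  {6,7,8,9}→4
  5 left: {0,1,2,4,8}→1  {1,2,4,8,9}→5  {2,4,7,8,9}→10  {3,5,6,7,9}→1  {4,6,7,8,9}→10  {5,6,7,8,9}→5
  6 left: {0,1,2,4,8,9}→6  {1,2,4,7,8,9}→15  {2,4,6,7,8,9}→20  {3,5,6,7,8,9}→6  {4,5,6,7,8,9}→15
  7 left: {0,1,2,4,7,8,9}→21  {1,2,4,6,7,8,9}→35  {2,4,5,6,7,8,9}→35  {3,4,5,6,7,8,9}→21
  8 left: {0,1,2,4,6,7,8,9}→56  {1,2,4,5,6,7,8,9}→70  {2,3,4,5,6,7,8,9}→56
  placing 0:q first → 126 extensions
  placing 3:r first → 126 extensions
total linear extensions = 252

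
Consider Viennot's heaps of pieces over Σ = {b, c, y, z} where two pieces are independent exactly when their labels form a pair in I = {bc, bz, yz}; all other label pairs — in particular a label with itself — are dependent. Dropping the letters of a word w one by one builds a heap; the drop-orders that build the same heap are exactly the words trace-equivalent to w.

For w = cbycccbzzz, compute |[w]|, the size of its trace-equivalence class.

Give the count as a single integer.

#0=c has no predecessor
#1=b has no predecessor
#2=y depends on [0:c, 1:b]
#3=c depends on [2:y]
#4=c depends on [3:c]
#5=c depends on [4:c]
#6=b depends on [2:y]
#7=z depends on [5:c]
#8=z depends on [7:z]
#9=z depends on [8:z]
sources: [0:c, 1:b]
N(rest) = Σ N(rest − s) over sources s of rest; N(one piece) = 1:
  size 1 → [6]=1  [9]=1
  size 2 → [6,9]=2  [8,9]=1
  size 3 → [6,8,9]=3  [7,8,9]=1
  size 4 → [5,7,8,9]=1  [6,7,8,9]=4
  size 5 → [4,5,7,8,9]=1  [5,6,7,8,9]=5
  size 6 → [3,4,5,7,8,9]=1  [4,5,6,7,8,9]=6
  size 7 → [3,4,5,6,7,8,9]=7
  size 8 → [2,3,4,5,6,7,8,9]=7
  first=0(c) contributes 7
  first=1(b) contributes 7
|[w]| = 14

14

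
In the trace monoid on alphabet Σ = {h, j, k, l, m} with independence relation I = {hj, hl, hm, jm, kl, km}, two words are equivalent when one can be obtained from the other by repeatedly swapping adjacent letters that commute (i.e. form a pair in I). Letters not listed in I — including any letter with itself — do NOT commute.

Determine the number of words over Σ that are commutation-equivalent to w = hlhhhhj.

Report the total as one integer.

21

drop 0:h onto floor
drop 1:l onto floor
drop 2:h onto {0:h}
drop 3:h onto {2:h}
drop 4:h onto {3:h}
drop 5:h onto {4:h}
drop 6:j onto {1:l}
ground layer = {0:h, 1:l}
drop-orders for the pieces not yet dropped (sum over which currently-grounded one goes next):
  1 to go: {5} 1  {6} 1
  2 to go: {1,6} 1  {4,5} 1  {5,6} 2
  3 to go: {1,5,6} 3  {3,4,5} 1  {4,5,6} 3
  4 to go: {1,4,5,6} 6  {2,3,4,5} 1  {3,4,5,6} 4
  5 to go: {0,2,3,4,5} 1  {1,3,4,5,6} 10  {2,3,4,5,6} 5
  if 0:h drops first: 15 orders
  if 1:l drops first: 6 orders
heap linearizations: 21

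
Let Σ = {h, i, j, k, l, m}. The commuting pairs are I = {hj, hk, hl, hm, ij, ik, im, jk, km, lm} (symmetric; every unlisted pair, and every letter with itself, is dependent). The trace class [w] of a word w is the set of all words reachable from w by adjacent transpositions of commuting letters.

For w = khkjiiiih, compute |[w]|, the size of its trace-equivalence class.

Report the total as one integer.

piece 0:k — minimal
piece 1:h — minimal
piece 2:k rests on {0:k}
piece 3:j — minimal
piece 4:i rests on {1:h}
piece 5:i rests on {4:i}
piece 6:i rests on {5:i}
piece 7:i rests on {6:i}
piece 8:h rests on {7:i}
minimal pieces: {0:k, 1:h, 3:j}
ways to finish when only these pieces remain (= sum over removing one remaining piece with nothing left below it):
  1 left: {2}→1  {3}→1  {8}→1
  2 left: {0,2}→1  {2,3}→2  {2,8}→2  {3,8}→2  {7,8}→1
  3 left: {0,2,3}→3  {0,2,8}→3  {2,3,8}→6  {2,7,8}→3  {3,7,8}→3  {6,7,8}→1
  4 left: {0,2,3,8}→12  {0,2,7,8}→6  {2,3,7,8}→12  {2,6,7,8}→4  {3,6,7,8}→4  {5,6,7,8}→1
  5 left: {0,2,3,7,8}→30  {0,2,6,7,8}→10  {2,3,6,7,8}→20  {2,5,6,7,8}→5  {3,5,6,7,8}→5  {4,5,6,7,8}→1
  6 left: {0,2,3,6,7,8}→60  {0,2,5,6,7,8}→15  {1,4,5,6,7,8}→1  {2,3,5,6,7,8}→30  {2,4,5,6,7,8}→6  {3,4,5,6,7,8}→6
  7 left: {0,2,3,5,6,7,8}→105  {0,2,4,5,6,7,8}→21  {1,2,4,5,6,7,8}→7  {1,3,4,5,6,7,8}→7  {2,3,4,5,6,7,8}→42
  placing 0:k first → 56 extensions
  placing 1:h first → 168 extensions
  placing 3:j first → 28 extensions
total linear extensions = 252

252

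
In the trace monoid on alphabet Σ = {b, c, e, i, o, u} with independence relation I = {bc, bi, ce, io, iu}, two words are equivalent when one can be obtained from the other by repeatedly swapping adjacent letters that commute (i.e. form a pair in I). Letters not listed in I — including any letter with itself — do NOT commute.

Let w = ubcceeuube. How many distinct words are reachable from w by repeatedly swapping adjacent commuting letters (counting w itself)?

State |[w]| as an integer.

10

piece 0:u — minimal
piece 1:b rests on {0:u}
piece 2:c rests on {0:u}
piece 3:c rests on {2:c}
piece 4:e rests on {1:b}
piece 5:e rests on {4:e}
piece 6:u rests on {3:c, 5:e}
piece 7:u rests on {6:u}
piece 8:b rests on {7:u}
piece 9:e rests on {8:b}
minimal pieces: {0:u}
ways to finish when only these pieces remain (= sum over removing one remaining piece with nothing left below it):
  1 left: {9}→1
  2 left: {8,9}→1
  3 left: {7,8,9}→1
  4 left: {6,7,8,9}→1
  5 left: {3,6,7,8,9}→1  {5,6,7,8,9}→1
  6 left: {2,3,6,7,8,9}→1  {3,5,6,7,8,9}→2  {4,5,6,7,8,9}→1
  7 left: {1,4,5,6,7,8,9}→1  {2,3,5,6,7,8,9}→3  {3,4,5,6,7,8,9}→3
  8 left: {1,3,4,5,6,7,8,9}→4  {2,3,4,5,6,7,8,9}→6
  placing 0:u first → 10 extensions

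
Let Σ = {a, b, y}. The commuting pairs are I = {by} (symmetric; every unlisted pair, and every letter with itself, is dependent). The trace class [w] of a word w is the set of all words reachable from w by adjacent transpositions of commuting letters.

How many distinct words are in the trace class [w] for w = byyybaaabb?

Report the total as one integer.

10

0(b) covers ∅
1(y) covers ∅
2(y) covers 1:y
3(y) covers 2:y
4(b) covers 0:b
5(a) covers 3:y, 4:b
6(a) covers 5:a
7(a) covers 6:a
8(b) covers 7:a
9(b) covers 8:b
floor of heap: 0:b, 1:y
completions by unplaced set U, small U first (add the entries for U minus each lowest piece of U):
  |U|=1: {9}:1
  |U|=2: {8,9}:1
  |U|=3: {7,8,9}:1
  |U|=4: {6,7,8,9}:1
  |U|=5: {5,6,7,8,9}:1
  |U|=6: {3,5,6,7,8,9}:1  {4,5,6,7,8,9}:1
  |U|=7: {0,4,5,6,7,8,9}:1  {2,3,5,6,7,8,9}:1  {3,4,5,6,7,8,9}:2
  |U|=8: {0,3,4,5,6,7,8,9}:3  {1,2,3,5,6,7,8,9}:1  {2,3,4,5,6,7,8,9}:3
  start at 0(b): 4
  start at 1(y): 6
sum over floor = 10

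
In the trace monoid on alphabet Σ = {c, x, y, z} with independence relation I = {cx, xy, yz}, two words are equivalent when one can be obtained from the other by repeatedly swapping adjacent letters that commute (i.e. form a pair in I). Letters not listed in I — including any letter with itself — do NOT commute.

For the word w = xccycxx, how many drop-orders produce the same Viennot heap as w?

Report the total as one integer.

0(x) covers ∅
1(c) covers ∅
2(c) covers 1:c
3(y) covers 2:c
4(c) covers 3:y
5(x) covers 0:x
6(x) covers 5:x
floor of heap: 0:x, 1:c
completions by unplaced set U, small U first (add the entries for U minus each lowest piece of U):
  |U|=1: {4}:1  {6}:1
  |U|=2: {3,4}:1  {4,6}:2  {5,6}:1
  |U|=3: {0,5,6}:1  {2,3,4}:1  {3,4,6}:3  {4,5,6}:3
  |U|=4: {0,4,5,6}:4  {1,2,3,4}:1  {2,3,4,6}:4  {3,4,5,6}:6
  |U|=5: {0,3,4,5,6}:10  {1,2,3,4,6}:5  {2,3,4,5,6}:10
  start at 0(x): 15
  start at 1(c): 20
sum over floor = 35

35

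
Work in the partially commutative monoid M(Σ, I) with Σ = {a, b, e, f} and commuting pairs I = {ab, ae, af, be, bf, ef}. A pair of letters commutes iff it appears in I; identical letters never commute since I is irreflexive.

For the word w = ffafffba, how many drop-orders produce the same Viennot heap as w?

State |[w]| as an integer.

168

drop 0:f onto floor
drop 1:f onto {0:f}
drop 2:a onto floor
drop 3:f onto {1:f}
drop 4:f onto {3:f}
drop 5:f onto {4:f}
drop 6:b onto floor
drop 7:a onto {2:a}
ground layer = {0:f, 2:a, 6:b}
drop-orders for the pieces not yet dropped (sum over which currently-grounded one goes next):
  1 to go: {5} 1  {6} 1  {7} 1
  2 to go: {2,7} 1  {4,5} 1  {5,6} 2  {5,7} 2  {6,7} 2
  3 to go: {2,5,7} 3  {2,6,7} 3  {3,4,5} 1  {4,5,6} 3  {4,5,7} 3  {5,6,7} 6
  4 to go: {1,3,4,5} 1  {2,4,5,7} 6  {2,5,6,7} 12  {3,4,5,6} 4  {3,4,5,7} 4  {4,5,6,7} 12
  5 to go: {0,1,3,4,5} 1  {1,3,4,5,6} 5  {1,3,4,5,7} 5  {2,3,4,5,7} 10  {2,4,5,6,7} 30  {3,4,5,6,7} 20
  6 to go: {0,1,3,4,5,6} 6  {0,1,3,4,5,7} 6  {1,2,3,4,5,7} 15  {1,3,4,5,6,7} 30  {2,3,4,5,6,7} 60
  if 0:f drops first: 105 orders
  if 2:a drops first: 42 orders
  if 6:b drops first: 21 orders
heap linearizations: 168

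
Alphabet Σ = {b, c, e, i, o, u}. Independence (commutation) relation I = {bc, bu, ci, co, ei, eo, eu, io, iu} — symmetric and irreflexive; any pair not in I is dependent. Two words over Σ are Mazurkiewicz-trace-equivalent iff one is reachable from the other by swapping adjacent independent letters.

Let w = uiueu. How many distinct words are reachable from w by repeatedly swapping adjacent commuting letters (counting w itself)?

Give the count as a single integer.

20

drop 0:u onto floor
drop 1:i onto floor
drop 2:u onto {0:u}
drop 3:e onto floor
drop 4:u onto {2:u}
ground layer = {0:u, 1:i, 3:e}
drop-orders for the pieces not yet dropped (sum over which currently-grounded one goes next):
  1 to go: {1} 1  {3} 1  {4} 1
  2 to go: {1,3} 2  {1,4} 2  {2,4} 1  {3,4} 2
  3 to go: {0,2,4} 1  {1,2,4} 3  {1,3,4} 6  {2,3,4} 3
  if 0:u drops first: 12 orders
  if 1:i drops first: 4 orders
  if 3:e drops first: 4 orders
heap linearizations: 20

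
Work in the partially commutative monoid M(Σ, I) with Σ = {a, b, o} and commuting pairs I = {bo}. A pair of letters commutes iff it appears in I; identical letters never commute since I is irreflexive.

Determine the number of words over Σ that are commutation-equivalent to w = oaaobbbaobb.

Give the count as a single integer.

0(o) covers ∅
1(a) covers 0:o
2(a) covers 1:a
3(o) covers 2:a
4(b) covers 2:a
5(b) covers 4:b
6(b) covers 5:b
7(a) covers 3:o, 6:b
8(o) covers 7:a
9(b) covers 7:a
10(b) covers 9:b
floor of heap: 0:o
completions by unplaced set U, small U first (add the entries for U minus each lowest piece of U):
  |U|=1: {8}:1  {10}:1
  |U|=2: {8,10}:2  {9,10}:1
  |U|=3: {8,9,10}:3
  |U|=4: {7,8,9,10}:3
  |U|=5: {3,7,8,9,10}:3  {6,7,8,9,10}:3
  |U|=6: {3,6,7,8,9,10}:6  {5,6,7,8,9,10}:3
  |U|=7: {3,5,6,7,8,9,10}:9  {4,5,6,7,8,9,10}:3
  |U|=8: {3,4,5,6,7,8,9,10}:12
  |U|=9: {2,3,4,5,6,7,8,9,10}:12
  start at 0(o): 12

12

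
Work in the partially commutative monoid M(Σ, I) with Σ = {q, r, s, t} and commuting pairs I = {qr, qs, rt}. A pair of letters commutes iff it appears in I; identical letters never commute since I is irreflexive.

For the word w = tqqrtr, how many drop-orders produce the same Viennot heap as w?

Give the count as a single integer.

drop 0:t onto floor
drop 1:q onto {0:t}
drop 2:q onto {1:q}
drop 3:r onto floor
drop 4:t onto {2:q}
drop 5:r onto {3:r}
ground layer = {0:t, 3:r}
drop-orders for the pieces not yet dropped (sum over which currently-grounded one goes next):
  1 to go: {4} 1  {5} 1
  2 to go: {2,4} 1  {3,5} 1  {4,5} 2
  3 to go: {1,2,4} 1  {2,4,5} 3  {3,4,5} 3
  4 to go: {0,1,2,4} 1  {1,2,4,5} 4  {2,3,4,5} 6
  if 0:t drops first: 10 orders
  if 3:r drops first: 5 orders
heap linearizations: 15

15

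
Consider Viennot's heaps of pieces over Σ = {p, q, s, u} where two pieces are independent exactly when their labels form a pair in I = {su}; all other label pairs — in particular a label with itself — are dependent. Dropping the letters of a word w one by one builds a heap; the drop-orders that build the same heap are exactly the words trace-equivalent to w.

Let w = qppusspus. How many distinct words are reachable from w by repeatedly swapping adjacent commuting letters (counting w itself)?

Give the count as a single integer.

#0=q has no predecessor
#1=p depends on [0:q]
#2=p depends on [1:p]
#3=u depends on [2:p]
#4=s depends on [2:p]
#5=s depends on [4:s]
#6=p depends on [3:u, 5:s]
#7=u depends on [6:p]
#8=s depends on [6:p]
sources: [0:q]
N(rest) = Σ N(rest − s) over sources s of rest; N(one piece) = 1:
  size 1 → [7]=1  [8]=1
  size 2 → [7,8]=2
  size 3 → [6,7,8]=2
  size 4 → [3,6,7,8]=2  [5,6,7,8]=2
  size 5 → [3,5,6,7,8]=4  [4,5,6,7,8]=2
  size 6 → [3,4,5,6,7,8]=6
  size 7 → [2,3,4,5,6,7,8]=6
  first=0(q) contributes 6

6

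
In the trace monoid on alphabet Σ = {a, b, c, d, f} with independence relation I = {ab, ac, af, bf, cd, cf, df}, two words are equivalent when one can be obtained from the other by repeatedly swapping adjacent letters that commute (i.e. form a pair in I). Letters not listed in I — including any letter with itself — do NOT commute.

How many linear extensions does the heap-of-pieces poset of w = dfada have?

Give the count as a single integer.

5

piece 0:d — minimal
piece 1:f — minimal
piece 2:a rests on {0:d}
piece 3:d rests on {2:a}
piece 4:a rests on {3:d}
minimal pieces: {0:d, 1:f}
ways to finish when only these pieces remain (= sum over removing one remaining piece with nothing left below it):
  1 left: {1}→1  {4}→1
  2 left: {1,4}→2  {3,4}→1
  3 left: {1,3,4}→3  {2,3,4}→1
  placing 0:d first → 4 extensions
  placing 1:f first → 1 extensions
total linear extensions = 5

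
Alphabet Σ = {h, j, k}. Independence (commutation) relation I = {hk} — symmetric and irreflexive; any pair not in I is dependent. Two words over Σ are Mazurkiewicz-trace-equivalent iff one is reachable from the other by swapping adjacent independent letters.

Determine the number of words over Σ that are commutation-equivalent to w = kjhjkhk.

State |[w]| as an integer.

3

0(k) covers ∅
1(j) covers 0:k
2(h) covers 1:j
3(j) covers 2:h
4(k) covers 3:j
5(h) covers 3:j
6(k) covers 4:k
floor of heap: 0:k
completions by unplaced set U, small U first (add the entries for U minus each lowest piece of U):
  |U|=1: {5}:1  {6}:1
  |U|=2: {4,6}:1  {5,6}:2
  |U|=3: {4,5,6}:3
  |U|=4: {3,4,5,6}:3
  |U|=5: {2,3,4,5,6}:3
  start at 0(k): 3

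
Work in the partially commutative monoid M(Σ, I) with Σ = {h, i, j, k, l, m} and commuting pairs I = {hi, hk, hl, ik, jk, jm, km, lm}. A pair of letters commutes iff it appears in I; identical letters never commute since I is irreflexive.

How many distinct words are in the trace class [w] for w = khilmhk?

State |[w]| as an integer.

52

piece 0:k — minimal
piece 1:h — minimal
piece 2:i — minimal
piece 3:l rests on {0:k, 2:i}
piece 4:m rests on {1:h, 2:i}
piece 5:h rests on {4:m}
piece 6:k rests on {3:l}
minimal pieces: {0:k, 1:h, 2:i}
ways to finish when only these pieces remain (= sum over removing one remaining piece with nothing left below it):
  1 left: {5}→1  {6}→1
  2 left: {3,6}→1  {4,5}→1  {5,6}→2
  3 left: {0,3,6}→1  {1,4,5}→1  {3,5,6}→3  {4,5,6}→3
  4 left: {0,3,5,6}→4  {1,4,5,6}→4  {3,4,5,6}→6
  5 left: {0,3,4,5,6}→10  {1,3,4,5,6}→10  {2,3,4,5,6}→6
  placing 0:k first → 16 extensions
  placing 1:h first → 16 extensions
  placing 2:i first → 20 extensions
total linear extensions = 52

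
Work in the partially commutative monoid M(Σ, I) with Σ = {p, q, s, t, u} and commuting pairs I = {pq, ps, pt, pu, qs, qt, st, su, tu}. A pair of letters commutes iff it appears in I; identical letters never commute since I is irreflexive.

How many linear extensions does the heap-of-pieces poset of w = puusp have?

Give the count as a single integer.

30

piece 0:p — minimal
piece 1:u — minimal
piece 2:u rests on {1:u}
piece 3:s — minimal
piece 4:p rests on {0:p}
minimal pieces: {0:p, 1:u, 3:s}
ways to finish when only these pieces remain (= sum over removing one remaining piece with nothing left below it):
  1 left: {2}→1  {3}→1  {4}→1
  2 left: {0,4}→1  {1,2}→1  {2,3}→2  {2,4}→2  {3,4}→2
  3 left: {0,2,4}→3  {0,3,4}→3  {1,2,3}→3  {1,2,4}→3  {2,3,4}→6
  placing 0:p first → 12 extensions
  placing 1:u first → 12 extensions
  placing 3:s first → 6 extensions
total linear extensions = 30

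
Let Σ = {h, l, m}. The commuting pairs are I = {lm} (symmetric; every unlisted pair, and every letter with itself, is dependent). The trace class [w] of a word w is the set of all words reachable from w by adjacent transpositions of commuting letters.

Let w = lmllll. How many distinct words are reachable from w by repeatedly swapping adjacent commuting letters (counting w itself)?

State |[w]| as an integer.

6

piece 0:l — minimal
piece 1:m — minimal
piece 2:l rests on {0:l}
piece 3:l rests on {2:l}
piece 4:l rests on {3:l}
piece 5:l rests on {4:l}
minimal pieces: {0:l, 1:m}
ways to finish when only these pieces remain (= sum over removing one remaining piece with nothing left below it):
  1 left: {1}→1  {5}→1
  2 left: {1,5}→2  {4,5}→1
  3 left: {1,4,5}→3  {3,4,5}→1
  4 left: {1,3,4,5}→4  {2,3,4,5}→1
  placing 0:l first → 5 extensions
  placing 1:m first → 1 extensions
total linear extensions = 6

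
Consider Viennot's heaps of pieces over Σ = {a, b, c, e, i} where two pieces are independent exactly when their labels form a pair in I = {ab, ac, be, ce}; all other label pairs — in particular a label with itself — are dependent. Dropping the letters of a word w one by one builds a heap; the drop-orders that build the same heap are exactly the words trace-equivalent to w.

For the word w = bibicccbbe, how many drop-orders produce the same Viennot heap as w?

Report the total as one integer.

#0=b has no predecessor
#1=i depends on [0:b]
#2=b depends on [1:i]
#3=i depends on [2:b]
#4=c depends on [3:i]
#5=c depends on [4:c]
#6=c depends on [5:c]
#7=b depends on [6:c]
#8=b depends on [7:b]
#9=e depends on [3:i]
sources: [0:b]
N(rest) = Σ N(rest − s) over sources s of rest; N(one piece) = 1:
  size 1 → [8]=1  [9]=1
  size 2 → [7,8]=1  [8,9]=2
  size 3 → [6,7,8]=1  [7,8,9]=3
  size 4 → [5,6,7,8]=1  [6,7,8,9]=4
  size 5 → [4,5,6,7,8]=1  [5,6,7,8,9]=5
  size 6 → [4,5,6,7,8,9]=6
  size 7 → [3,4,5,6,7,8,9]=6
  size 8 → [2,3,4,5,6,7,8,9]=6
  first=0(b) contributes 6

6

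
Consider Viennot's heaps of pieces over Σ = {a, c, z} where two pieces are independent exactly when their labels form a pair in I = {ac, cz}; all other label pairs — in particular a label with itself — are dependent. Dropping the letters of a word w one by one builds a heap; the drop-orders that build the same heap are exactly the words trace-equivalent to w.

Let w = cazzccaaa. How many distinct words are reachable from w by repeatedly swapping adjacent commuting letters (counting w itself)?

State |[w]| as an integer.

0(c) covers ∅
1(a) covers ∅
2(z) covers 1:a
3(z) covers 2:z
4(c) covers 0:c
5(c) covers 4:c
6(a) covers 3:z
7(a) covers 6:a
8(a) covers 7:a
floor of heap: 0:c, 1:a
completions by unplaced set U, small U first (add the entries for U minus each lowest piece of U):
  |U|=1: {5}:1  {8}:1
  |U|=2: {4,5}:1  {5,8}:2  {7,8}:1
  |U|=3: {0,4,5}:1  {4,5,8}:3  {5,7,8}:3  {6,7,8}:1
  |U|=4: {0,4,5,8}:4  {3,6,7,8}:1  {4,5,7,8}:6  {5,6,7,8}:4
  |U|=5: {0,4,5,7,8}:10  {2,3,6,7,8}:1  {3,5,6,7,8}:5  {4,5,6,7,8}:10
  |U|=6: {0,4,5,6,7,8}:20  {1,2,3,6,7,8}:1  {2,3,5,6,7,8}:6  {3,4,5,6,7,8}:15
  |U|=7: {0,3,4,5,6,7,8}:35  {1,2,3,5,6,7,8}:7  {2,3,4,5,6,7,8}:21
  start at 0(c): 28
  start at 1(a): 56
sum over floor = 84

84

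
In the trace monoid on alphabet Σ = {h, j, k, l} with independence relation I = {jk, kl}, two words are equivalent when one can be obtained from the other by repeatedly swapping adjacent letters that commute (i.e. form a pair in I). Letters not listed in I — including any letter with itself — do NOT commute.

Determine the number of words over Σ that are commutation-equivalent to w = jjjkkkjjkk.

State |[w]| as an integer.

drop 0:j onto floor
drop 1:j onto {0:j}
drop 2:j onto {1:j}
drop 3:k onto floor
drop 4:k onto {3:k}
drop 5:k onto {4:k}
drop 6:j onto {2:j}
drop 7:j onto {6:j}
drop 8:k onto {5:k}
drop 9:k onto {8:k}
ground layer = {0:j, 3:k}
drop-orders for the pieces not yet dropped (sum over which currently-grounded one goes next):
  1 to go: {7} 1  {9} 1
  2 to go: {6,7} 1  {7,9} 2  {8,9} 1
  3 to go: {2,6,7} 1  {5,8,9} 1  {6,7,9} 3  {7,8,9} 3
  4 to go: {1,2,6,7} 1  {2,6,7,9} 4  {4,5,8,9} 1  {5,7,8,9} 4  {6,7,8,9} 6
  5 to go: {0,1,2,6,7} 1  {1,2,6,7,9} 5  {2,6,7,8,9} 10  {3,4,5,8,9} 1  {4,5,7,8,9} 5  {5,6,7,8,9} 10
  6 to go: {0,1,2,6,7,9} 6  {1,2,6,7,8,9} 15  {2,5,6,7,8,9} 20  {3,4,5,7,8,9} 6  {4,5,6,7,8,9} 15
  7 to go: {0,1,2,6,7,8,9} 21  {1,2,5,6,7,8,9} 35  {2,4,5,6,7,8,9} 35  {3,4,5,6,7,8,9} 21
  8 to go: {0,1,2,5,6,7,8,9} 56  {1,2,4,5,6,7,8,9} 70  {2,3,4,5,6,7,8,9} 56
  if 0:j drops first: 126 orders
  if 3:k drops first: 126 orders
heap linearizations: 252

252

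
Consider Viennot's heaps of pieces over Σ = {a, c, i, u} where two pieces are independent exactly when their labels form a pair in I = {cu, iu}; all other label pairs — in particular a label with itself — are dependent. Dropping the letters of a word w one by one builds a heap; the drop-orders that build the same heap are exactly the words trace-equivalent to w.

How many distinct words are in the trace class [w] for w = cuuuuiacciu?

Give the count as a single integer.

60

0(c) covers ∅
1(u) covers ∅
2(u) covers 1:u
3(u) covers 2:u
4(u) covers 3:u
5(i) covers 0:c
6(a) covers 4:u, 5:i
7(c) covers 6:a
8(c) covers 7:c
9(i) covers 8:c
10(u) covers 6:a
floor of heap: 0:c, 1:u
completions by unplaced set U, small U first (add the entries for U minus each lowest piece of U):
  |U|=1: {9}:1  {10}:1
  |U|=2: {8,9}:1  {9,10}:2
  |U|=3: {7,8,9}:1  {8,9,10}:3
  |U|=4: {7,8,9,10}:4
  |U|=5: {6,7,8,9,10}:4
  |U|=6: {4,6,7,8,9,10}:4  {5,6,7,8,9,10}:4
  |U|=7: {0,5,6,7,8,9,10}:4  {3,4,6,7,8,9,10}:4  {4,5,6,7,8,9,10}:8
  |U|=8: {0,4,5,6,7,8,9,10}:12  {2,3,4,6,7,8,9,10}:4  {3,4,5,6,7,8,9,10}:12
  |U|=9: {0,3,4,5,6,7,8,9,10}:24  {1,2,3,4,6,7,8,9,10}:4  {2,3,4,5,6,7,8,9,10}:16
  start at 0(c): 20
  start at 1(u): 40
sum over floor = 60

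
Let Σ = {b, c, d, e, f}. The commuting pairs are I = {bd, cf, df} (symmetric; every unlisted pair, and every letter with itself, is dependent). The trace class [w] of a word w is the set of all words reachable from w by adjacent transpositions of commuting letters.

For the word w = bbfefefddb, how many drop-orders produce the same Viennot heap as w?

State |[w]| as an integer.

6

piece 0:b — minimal
piece 1:b rests on {0:b}
piece 2:f rests on {1:b}
piece 3:e rests on {2:f}
piece 4:f rests on {3:e}
piece 5:e rests on {4:f}
piece 6:f rests on {5:e}
piece 7:d rests on {5:e}
piece 8:d rests on {7:d}
piece 9:b rests on {6:f}
minimal pieces: {0:b}
ways to finish when only these pieces remain (= sum over removing one remaining piece with nothing left below it):
  1 left: {8}→1  {9}→1
  2 left: {6,9}→1  {7,8}→1  {8,9}→2
  3 left: {6,8,9}→3  {7,8,9}→3
  4 left: {6,7,8,9}→6
  5 left: {5,6,7,8,9}→6
  6 left: {4,5,6,7,8,9}→6
  7 left: {3,4,5,6,7,8,9}→6
  8 left: {2,3,4,5,6,7,8,9}→6
  placing 0:b first → 6 extensions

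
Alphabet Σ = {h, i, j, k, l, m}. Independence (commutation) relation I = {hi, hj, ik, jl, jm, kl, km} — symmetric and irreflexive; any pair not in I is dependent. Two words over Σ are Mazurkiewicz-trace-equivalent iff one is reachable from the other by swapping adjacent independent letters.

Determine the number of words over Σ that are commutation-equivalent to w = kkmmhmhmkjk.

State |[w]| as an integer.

24

piece 0:k — minimal
piece 1:k rests on {0:k}
piece 2:m — minimal
piece 3:m rests on {2:m}
piece 4:h rests on {1:k, 3:m}
piece 5:m rests on {4:h}
piece 6:h rests on {5:m}
piece 7:m rests on {6:h}
piece 8:k rests on {6:h}
piece 9:j rests on {8:k}
piece 10:k rests on {9:j}
minimal pieces: {0:k, 2:m}
ways to finish when only these pieces remain (= sum over removing one remaining piece with nothing left below it):
  1 left: {7}→1  {10}→1
  2 left: {7,10}→2  {9,10}→1
  3 left: {7,9,10}→3  {8,9,10}→1
  4 left: {7,8,9,10}→4
  5 left: {6,7,8,9,10}→4
  6 left: {5,6,7,8,9,10}→4
  7 left: {4,5,6,7,8,9,10}→4
  8 left: {1,4,5,6,7,8,9,10}→4  {3,4,5,6,7,8,9,10}→4
  9 left: {0,1,4,5,6,7,8,9,10}→4  {1,3,4,5,6,7,8,9,10}→8  {2,3,4,5,6,7,8,9,10}→4
  placing 0:k first → 12 extensions
  placing 2:m first → 12 extensions
total linear extensions = 24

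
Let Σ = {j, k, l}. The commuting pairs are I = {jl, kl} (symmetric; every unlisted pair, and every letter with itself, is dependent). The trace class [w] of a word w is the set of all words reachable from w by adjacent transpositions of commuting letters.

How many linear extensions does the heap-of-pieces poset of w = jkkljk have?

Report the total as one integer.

6

piece 0:j — minimal
piece 1:k rests on {0:j}
piece 2:k rests on {1:k}
piece 3:l — minimal
piece 4:j rests on {2:k}
piece 5:k rests on {4:j}
minimal pieces: {0:j, 3:l}
ways to finish when only these pieces remain (= sum over removing one remaining piece with nothing left below it):
  1 left: {3}→1  {5}→1
  2 left: {3,5}→2  {4,5}→1
  3 left: {2,4,5}→1  {3,4,5}→3
  4 left: {1,2,4,5}→1  {2,3,4,5}→4
  placing 0:j first → 5 extensions
  placing 3:l first → 1 extensions
total linear extensions = 6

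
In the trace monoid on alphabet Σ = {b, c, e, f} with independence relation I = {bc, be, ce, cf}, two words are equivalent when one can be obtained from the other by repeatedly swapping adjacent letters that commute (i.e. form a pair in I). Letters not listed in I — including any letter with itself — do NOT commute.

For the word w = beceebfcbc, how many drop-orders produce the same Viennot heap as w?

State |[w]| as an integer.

0(b) covers ∅
1(e) covers ∅
2(c) covers ∅
3(e) covers 1:e
4(e) covers 3:e
5(b) covers 0:b
6(f) covers 4:e, 5:b
7(c) covers 2:c
8(b) covers 6:f
9(c) covers 7:c
floor of heap: 0:b, 1:e, 2:c
completions by unplaced set U, small U first (add the entries for U minus each lowest piece of U):
  |U|=1: {8}:1  {9}:1
  |U|=2: {6,8}:1  {7,9}:1  {8,9}:2
  |U|=3: {2,7,9}:1  {4,6,8}:1  {5,6,8}:1  {6,8,9}:3  {7,8,9}:3
  |U|=4: {0,5,6,8}:1  {2,7,8,9}:4  {3,4,6,8}:1  {4,5,6,8}:2  {4,6,8,9}:4  {5,6,8,9}:4  {6,7,8,9}:6
  |U|=5: {0,4,5,6,8}:3  {0,5,6,8,9}:5  {1,3,4,6,8}:1  {2,6,7,8,9}:10  {3,4,5,6,8}:3  {3,4,6,8,9}:5  {4,5,6,8,9}:10  {4,6,7,8,9}:10  {5,6,7,8,9}:10
  |U|=6: {0,3,4,5,6,8}:6  {0,4,5,6,8,9}:18  {0,5,6,7,8,9}:15  {1,3,4,5,6,8}:4  {1,3,4,6,8,9}:6  {2,4,6,7,8,9}:20  {2,5,6,7,8,9}:20  {3,4,5,6,8,9}:18  {3,4,6,7,8,9}:15  {4,5,6,7,8,9}:30
  |U|=7: {0,1,3,4,5,6,8}:10  {0,2,5,6,7,8,9}:35  {0,3,4,5,6,8,9}:42  {0,4,5,6,7,8,9}:63  {1,3,4,5,6,8,9}:28  {1,3,4,6,7,8,9}:21  {2,3,4,6,7,8,9}:35  {2,4,5,6,7,8,9}:70  {3,4,5,6,7,8,9}:63
  |U|=8: {0,1,3,4,5,6,8,9}:80  {0,2,4,5,6,7,8,9}:168  {0,3,4,5,6,7,8,9}:168  {1,2,3,4,6,7,8,9}:56  {1,3,4,5,6,7,8,9}:112  {2,3,4,5,6,7,8,9}:168
  start at 0(b): 336
  start at 1(e): 504
  start at 2(c): 360
sum over floor = 1200

1200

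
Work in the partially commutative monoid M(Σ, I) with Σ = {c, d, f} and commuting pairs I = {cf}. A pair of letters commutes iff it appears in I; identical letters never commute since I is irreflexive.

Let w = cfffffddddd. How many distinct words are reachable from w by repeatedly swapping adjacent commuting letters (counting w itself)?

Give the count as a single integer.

piece 0:c — minimal
piece 1:f — minimal
piece 2:f rests on {1:f}
piece 3:f rests on {2:f}
piece 4:f rests on {3:f}
piece 5:f rests on {4:f}
piece 6:d rests on {0:c, 5:f}
piece 7:d rests on {6:d}
piece 8:d rests on {7:d}
piece 9:d rests on {8:d}
piece 10:d rests on {9:d}
minimal pieces: {0:c, 1:f}
ways to finish when only these pieces remain (= sum over removing one remaining piece with nothing left below it):
  1 left: {10}→1
  2 left: {9,10}→1
  3 left: {8,9,10}→1
  4 left: {7,8,9,10}→1
  5 left: {6,7,8,9,10}→1
  6 left: {0,6,7,8,9,10}→1  {5,6,7,8,9,10}→1
  7 left: {0,5,6,7,8,9,10}→2  {4,5,6,7,8,9,10}→1
  8 left: {0,4,5,6,7,8,9,10}→3  {3,4,5,6,7,8,9,10}→1
  9 left: {0,3,4,5,6,7,8,9,10}→4  {2,3,4,5,6,7,8,9,10}→1
  placing 0:c first → 1 extensions
  placing 1:f first → 5 extensions
total linear extensions = 6

6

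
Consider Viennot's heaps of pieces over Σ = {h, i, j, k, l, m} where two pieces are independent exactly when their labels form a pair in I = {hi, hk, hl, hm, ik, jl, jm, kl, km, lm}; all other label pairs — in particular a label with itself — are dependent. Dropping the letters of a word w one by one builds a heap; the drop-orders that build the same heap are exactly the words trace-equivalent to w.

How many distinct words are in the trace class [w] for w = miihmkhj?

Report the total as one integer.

piece 0:m — minimal
piece 1:i rests on {0:m}
piece 2:i rests on {1:i}
piece 3:h — minimal
piece 4:m rests on {2:i}
piece 5:k — minimal
piece 6:h rests on {3:h}
piece 7:j rests on {2:i, 5:k, 6:h}
minimal pieces: {0:m, 3:h, 5:k}
ways to finish when only these pieces remain (= sum over removing one remaining piece with nothing left below it):
  1 left: {4}→1  {7}→1
  2 left: {4,7}→2  {5,7}→1  {6,7}→1
  3 left: {2,4,7}→2  {3,6,7}→1  {4,5,7}→3  {4,6,7}→3  {5,6,7}→2
  4 left: {1,2,4,7}→2  {2,4,5,7}→5  {2,4,6,7}→5  {3,4,6,7}→4  {3,5,6,7}→3  {4,5,6,7}→8
  5 left: {0,1,2,4,7}→2  {1,2,4,5,7}→7  {1,2,4,6,7}→7  {2,3,4,6,7}→9  {2,4,5,6,7}→18  {3,4,5,6,7}→15
  6 left: {0,1,2,4,5,7}→9  {0,1,2,4,6,7}→9  {1,2,3,4,6,7}→16  {1,2,4,5,6,7}→32  {2,3,4,5,6,7}→42
  placing 0:m first → 90 extensions
  placing 3:h first → 50 extensions
  placing 5:k first → 25 extensions
total linear extensions = 165

165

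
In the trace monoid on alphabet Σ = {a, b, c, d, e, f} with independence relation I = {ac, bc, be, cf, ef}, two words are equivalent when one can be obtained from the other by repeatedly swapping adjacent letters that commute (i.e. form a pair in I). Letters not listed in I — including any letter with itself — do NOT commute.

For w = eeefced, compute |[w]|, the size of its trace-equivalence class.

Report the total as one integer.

6

piece 0:e — minimal
piece 1:e rests on {0:e}
piece 2:e rests on {1:e}
piece 3:f — minimal
piece 4:c rests on {2:e}
piece 5:e rests on {4:c}
piece 6:d rests on {3:f, 5:e}
minimal pieces: {0:e, 3:f}
ways to finish when only these pieces remain (= sum over removing one remaining piece with nothing left below it):
  1 left: {6}→1
  2 left: {3,6}→1  {5,6}→1
  3 left: {3,5,6}→2  {4,5,6}→1
  4 left: {2,4,5,6}→1  {3,4,5,6}→3
  5 left: {1,2,4,5,6}→1  {2,3,4,5,6}→4
  placing 0:e first → 5 extensions
  placing 3:f first → 1 extensions
total linear extensions = 6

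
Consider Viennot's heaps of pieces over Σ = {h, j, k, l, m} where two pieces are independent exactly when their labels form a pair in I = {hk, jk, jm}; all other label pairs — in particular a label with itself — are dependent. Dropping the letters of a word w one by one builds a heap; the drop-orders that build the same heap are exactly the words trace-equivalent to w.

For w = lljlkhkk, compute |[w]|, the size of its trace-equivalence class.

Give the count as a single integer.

0(l) covers ∅
1(l) covers 0:l
2(j) covers 1:l
3(l) covers 2:j
4(k) covers 3:l
5(h) covers 3:l
6(k) covers 4:k
7(k) covers 6:k
floor of heap: 0:l
completions by unplaced set U, small U first (add the entries for U minus each lowest piece of U):
  |U|=1: {5}:1  {7}:1
  |U|=2: {5,7}:2  {6,7}:1
  |U|=3: {4,6,7}:1  {5,6,7}:3
  |U|=4: {4,5,6,7}:4
  |U|=5: {3,4,5,6,7}:4
  |U|=6: {2,3,4,5,6,7}:4
  start at 0(l): 4

4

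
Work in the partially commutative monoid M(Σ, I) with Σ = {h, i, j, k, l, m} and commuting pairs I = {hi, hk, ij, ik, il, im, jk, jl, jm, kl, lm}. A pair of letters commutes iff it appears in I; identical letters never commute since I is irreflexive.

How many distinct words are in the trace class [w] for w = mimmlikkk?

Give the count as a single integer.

drop 0:m onto floor
drop 1:i onto floor
drop 2:m onto {0:m}
drop 3:m onto {2:m}
drop 4:l onto floor
drop 5:i onto {1:i}
drop 6:k onto {3:m}
drop 7:k onto {6:k}
drop 8:k onto {7:k}
ground layer = {0:m, 1:i, 4:l}
drop-orders for the pieces not yet dropped (sum over which currently-grounded one goes next):
  1 to go: {4} 1  {5} 1  {8} 1
  2 to go: {1,5} 1  {4,5} 2  {4,8} 2  {5,8} 2  {7,8} 1
  3 to go: {1,4,5} 3  {1,5,8} 3  {4,5,8} 6  {4,7,8} 3  {5,7,8} 3  {6,7,8} 1
  4 to go: {1,4,5,8} 12  {1,5,7,8} 6  {3,6,7,8} 1  {4,5,7,8} 12  {4,6,7,8} 4  {5,6,7,8} 4
  5 to go: {1,4,5,7,8} 30  {1,5,6,7,8} 10  {2,3,6,7,8} 1  {3,4,6,7,8} 5  {3,5,6,7,8} 5  {4,5,6,7,8} 20
  6 to go: {0,2,3,6,7,8} 1  {1,3,5,6,7,8} 15  {1,4,5,6,7,8} 60  {2,3,4,6,7,8} 6  {2,3,5,6,7,8} 6  {3,4,5,6,7,8} 30
  7 to go: {0,2,3,4,6,7,8} 7  {0,2,3,5,6,7,8} 7  {1,2,3,5,6,7,8} 21  {1,3,4,5,6,7,8} 105  {2,3,4,5,6,7,8} 42
  if 0:m drops first: 168 orders
  if 1:i drops first: 56 orders
  if 4:l drops first: 28 orders
heap linearizations: 252

252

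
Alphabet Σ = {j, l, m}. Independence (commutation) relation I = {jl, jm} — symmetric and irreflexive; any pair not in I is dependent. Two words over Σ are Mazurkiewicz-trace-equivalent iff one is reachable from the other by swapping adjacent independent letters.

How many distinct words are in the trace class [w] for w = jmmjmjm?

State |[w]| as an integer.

35

drop 0:j onto floor
drop 1:m onto floor
drop 2:m onto {1:m}
drop 3:j onto {0:j}
drop 4:m onto {2:m}
drop 5:j onto {3:j}
drop 6:m onto {4:m}
ground layer = {0:j, 1:m}
drop-orders for the pieces not yet dropped (sum over which currently-grounded one goes next):
  1 to go: {5} 1  {6} 1
  2 to go: {3,5} 1  {4,6} 1  {5,6} 2
  3 to go: {0,3,5} 1  {2,4,6} 1  {3,5,6} 3  {4,5,6} 3
  4 to go: {0,3,5,6} 4  {1,2,4,6} 1  {2,4,5,6} 4  {3,4,5,6} 6
  5 to go: {0,3,4,5,6} 10  {1,2,4,5,6} 5  {2,3,4,5,6} 10
  if 0:j drops first: 15 orders
  if 1:m drops first: 20 orders
heap linearizations: 35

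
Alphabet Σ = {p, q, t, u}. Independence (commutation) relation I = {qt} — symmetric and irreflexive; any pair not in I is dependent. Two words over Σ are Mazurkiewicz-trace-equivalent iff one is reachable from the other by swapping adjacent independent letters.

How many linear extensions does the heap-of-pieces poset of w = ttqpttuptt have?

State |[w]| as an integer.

3

piece 0:t — minimal
piece 1:t rests on {0:t}
piece 2:q — minimal
piece 3:p rests on {1:t, 2:q}
piece 4:t rests on {3:p}
piece 5:t rests on {4:t}
piece 6:u rests on {5:t}
piece 7:p rests on {6:u}
piece 8:t rests on {7:p}
piece 9:t rests on {8:t}
minimal pieces: {0:t, 2:q}
ways to finish when only these pieces remain (= sum over removing one remaining piece with nothing left below it):
  1 left: {9}→1
  2 left: {8,9}→1
  3 left: {7,8,9}→1
  4 left: {6,7,8,9}→1
  5 left: {5,6,7,8,9}→1
  6 left: {4,5,6,7,8,9}→1
  7 left: {3,4,5,6,7,8,9}→1
  8 left: {1,3,4,5,6,7,8,9}→1  {2,3,4,5,6,7,8,9}→1
  placing 0:t first → 2 extensions
  placing 2:q first → 1 extensions
total linear extensions = 3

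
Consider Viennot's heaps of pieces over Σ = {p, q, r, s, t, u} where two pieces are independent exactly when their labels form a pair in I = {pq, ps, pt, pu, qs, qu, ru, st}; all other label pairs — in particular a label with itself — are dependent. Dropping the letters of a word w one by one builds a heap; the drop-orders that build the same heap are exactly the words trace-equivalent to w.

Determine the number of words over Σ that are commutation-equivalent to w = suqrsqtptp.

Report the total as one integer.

474

drop 0:s onto floor
drop 1:u onto {0:s}
drop 2:q onto floor
drop 3:r onto {0:s, 2:q}
drop 4:s onto {1:u, 3:r}
drop 5:q onto {3:r}
drop 6:t onto {1:u, 5:q}
drop 7:p onto {3:r}
drop 8:t onto {6:t}
drop 9:p onto {7:p}
ground layer = {0:s, 2:q}
drop-orders for the pieces not yet dropped (sum over which currently-grounded one goes next):
  1 to go: {4} 1  {8} 1  {9} 1
  2 to go: {4,8} 2  {4,9} 2  {6,8} 1  {7,9} 1  {8,9} 2
  3 to go: {4,6,8} 3  {4,7,9} 3  {4,8,9} 6  {5,6,8} 1  {6,8,9} 3  {7,8,9} 3
  4 to go: {1,4,6,8} 3  {4,5,6,8} 4  {4,6,8,9} 12  {4,7,8,9} 12  {5,6,8,9} 4  {6,7,8,9} 6
  5 to go: {1,4,5,6,8} 7  {1,4,6,8,9} 15  {4,5,6,8,9} 20  {4,6,7,8,9} 30  {5,6,7,8,9} 10
  6 to go: {1,4,5,6,8,9} 42  {1,4,6,7,8,9} 45  {4,5,6,7,8,9} 60
  7 to go: {1,4,5,6,7,8,9} 147  {3,4,5,6,7,8,9} 60
  8 to go: {1,3,4,5,6,7,8,9} 207  {2,3,4,5,6,7,8,9} 60
  if 0:s drops first: 267 orders
  if 2:q drops first: 207 orders
heap linearizations: 474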